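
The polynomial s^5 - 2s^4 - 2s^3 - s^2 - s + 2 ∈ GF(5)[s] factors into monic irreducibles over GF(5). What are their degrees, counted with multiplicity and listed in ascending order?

1, 2, 2

Write f(s) = s^5 - 2s^4 - 2s^3 - s^2 - s + 2.
Roots in GF(5): f(0) = 2; f(1) = 2; f(2) = 0 → root; f(3) = 2; f(4) = 1.
Linear factors from roots: (s - 2).
Complete factorization: f(s) = (s - 2)·(s^2 + s + 2)·(s^2 - s + 2).
Factor degrees with multiplicity: 1 + 2 + 2 = 5.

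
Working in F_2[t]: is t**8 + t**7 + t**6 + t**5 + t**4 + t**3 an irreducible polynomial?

No

Write m(t) = t**8 + t**7 + t**6 + t**5 + t**4 + t**3.
Check for roots in F_2: m(0) = 0 → root; m(1) = 0 → root.
m(0) = 0, so (t) divides m(t); m is reducible.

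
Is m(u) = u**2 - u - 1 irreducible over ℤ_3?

Yes

Check for roots in ℤ_3: m(0) = 2; m(1) = 2; m(2) = 1.
No roots. A degree-2 polynomial over a field with no linear factor is irreducible.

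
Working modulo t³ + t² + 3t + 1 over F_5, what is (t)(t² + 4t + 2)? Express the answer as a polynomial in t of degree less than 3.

Multiply in F_5[t]: (t)·(t² + 4t + 2) = t³ + 4t² + 2t.
Reduce using t³ ≡ 4t² + 2t + 4 (mod t³ + t² + 3t + 1).
Reduced: 3t² + 4t + 4.

3t^2 + 4t + 4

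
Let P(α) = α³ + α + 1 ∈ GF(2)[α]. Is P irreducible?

Yes

Check for roots in GF(2): P(0) = 1; P(1) = 1.
No roots. A degree-3 polynomial over a field with no linear factor is irreducible.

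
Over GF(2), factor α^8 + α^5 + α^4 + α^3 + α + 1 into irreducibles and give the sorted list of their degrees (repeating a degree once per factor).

Write g(α) = α^8 + α^5 + α^4 + α^3 + α + 1.
Roots in GF(2): g(0) = 1; g(1) = 0 → root.
Linear factors from roots: (α + 1).
Complete factorization: g(α) = (α + 1)·(α^2 + α + 1)^2·(α^3 + α^2 + 1).
Factor degrees with multiplicity: 1 + 2 + 2 + 3 = 8.

1, 2, 2, 3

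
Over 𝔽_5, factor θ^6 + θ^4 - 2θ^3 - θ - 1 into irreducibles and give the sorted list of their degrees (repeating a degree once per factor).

6

Write g(θ) = θ^6 + θ^4 - 2θ^3 - θ - 1.
Roots in 𝔽_5: g(0) = 4; g(1) = 3; g(2) = 1; g(3) = 2; g(4) = 4.
Complete factorization: g(θ) = (θ^6 + θ^4 - 2θ^3 - θ - 1).
Factor degrees with multiplicity: 6 = 6.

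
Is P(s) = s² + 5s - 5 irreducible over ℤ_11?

Check each element of ℤ_11 for a root: P(0)=6, P(1)=1, P(2)=9, P(3)=8, P(4)=9, P(5)=1, P(6)=6, P(7)=2, P(8)=0, P(9)=0, P(10)=2.
P(8) = 0, so (s − 8) divides P(s); P is reducible.

No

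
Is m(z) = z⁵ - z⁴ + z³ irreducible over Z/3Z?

Check for roots in Z/3Z: m(0) = 0 → root; m(1) = 1; m(2) = 0 → root.
m(0) = 0, so (z) divides m(z); m is reducible.

No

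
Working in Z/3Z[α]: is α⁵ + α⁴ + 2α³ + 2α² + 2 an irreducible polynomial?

Yes

Write P(α) = α⁵ + α⁴ + 2α³ + 2α² + 2.
Check for roots in Z/3Z: P(0) = 2; P(1) = 2; P(2) = 2.
No roots, so no linear factors.
Monic irreducibles of degree 2 over GF(3): α² + 1, α² + α + 2, α² + 2α + 2.
None of them divide P (all give nonzero remainder).
No irreducible factor of degree ≤ 2 exists, so P is irreducible over GF(3).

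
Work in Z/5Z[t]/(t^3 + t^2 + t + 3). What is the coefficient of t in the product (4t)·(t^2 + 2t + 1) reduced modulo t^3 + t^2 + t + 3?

0

Multiply in Z/5Z[t]: (4t)·(t^2 + 2t + 1) = 4t^3 + 3t^2 + 4t.
Reduce using t^3 ≡ 4t^2 + 4t + 2 (mod t^3 + t^2 + t + 3).
Reduced: 4t^2 + 3.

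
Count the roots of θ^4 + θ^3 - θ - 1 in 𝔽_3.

Write h(θ) = θ^4 + θ^3 - θ - 1.
Evaluate at each of the 3 elements of 𝔽_3:
h(0) = 2; h(1) = 0 → root; h(2) = 0 → root.
Roots: {1, 2}.

2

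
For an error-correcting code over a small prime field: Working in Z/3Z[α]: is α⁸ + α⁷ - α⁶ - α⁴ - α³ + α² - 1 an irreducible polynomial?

Write h(α) = α⁸ + α⁷ - α⁶ - α⁴ - α³ + α² - 1.
Check for roots in Z/3Z: h(0) = 2; h(1) = 2; h(2) = 2.
No roots, so no linear factors.
Monic irreducibles of degree 2 over GF(3): α² + 1, α² + α - 1, α² - α - 1.
None of them divide h (all give nonzero remainder).
Degree-3 irreducible divisors: test the 8 monic irreducibles of degree 3 over GF(3).
None of them divide h (all give nonzero remainder).
Degree-4 irreducible divisors: test the 18 monic irreducibles of degree 4 over GF(3).
None of them divide h (all give nonzero remainder).
No irreducible factor of degree ≤ 4 exists, so h is irreducible over GF(3).

Yes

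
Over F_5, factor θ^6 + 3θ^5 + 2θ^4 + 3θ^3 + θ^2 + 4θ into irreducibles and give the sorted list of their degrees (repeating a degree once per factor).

1, 2, 3

Write f(θ) = θ^6 + 3θ^5 + 2θ^4 + 3θ^3 + θ^2 + 4θ.
Roots in F_5: f(0) = 0 → root; f(1) = 4; f(2) = 3; f(3) = 2; f(4) = 4.
Linear factors from roots: (θ).
Complete factorization: f(θ) = (θ)·(θ^2 + 4θ + 1)·(θ^3 + 4θ^2 + 4).
Factor degrees with multiplicity: 1 + 2 + 3 = 6.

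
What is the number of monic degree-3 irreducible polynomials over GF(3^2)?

240

By the necklace-counting formula, N_9(3) = (1/3) Σ_{d|3} μ(3/d)·9^d.
Divisors of 3: 1, 3; μ(3/d) for each: -1, 1.
Σ = − 9^1 + 9^3 = 720.
N = 720/3 = 240.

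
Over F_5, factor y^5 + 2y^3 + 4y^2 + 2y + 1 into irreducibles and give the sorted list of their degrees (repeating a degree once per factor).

Write h(y) = y^5 + 2y^3 + 4y^2 + 2y + 1.
Roots in F_5: h(0) = 1; h(1) = 0 → root; h(2) = 4; h(3) = 0 → root; h(4) = 0 → root.
Linear factors from roots: (y + 4), (y + 2), (y + 1).
Complete factorization: h(y) = (y + 4)·(y + 1)^2·(y + 2)^2.
Factor degrees with multiplicity: 1 + 1 + 1 + 1 + 1 = 5.

1, 1, 1, 1, 1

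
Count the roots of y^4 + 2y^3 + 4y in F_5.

3

Write g(y) = y^4 + 2y^3 + 4y.
Evaluate at each of the 5 elements of F_5:
g(0) = 0 → root; g(1) = 2; g(2) = 0 → root; g(3) = 2; g(4) = 0 → root.
Roots: {0, 2, 4}.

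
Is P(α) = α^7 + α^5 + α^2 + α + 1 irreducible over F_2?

Yes

Check for roots in F_2: P(0) = 1; P(1) = 1.
No roots, so no linear factors.
Monic irreducibles of degree 2 over GF(2): α^2 + α + 1.
None of them divide P (all give nonzero remainder).
Monic irreducibles of degree 3 over GF(2): α^3 + α + 1, α^3 + α^2 + 1.
None of them divide P (all give nonzero remainder).
No irreducible factor of degree ≤ 3 exists, so P is irreducible over GF(2).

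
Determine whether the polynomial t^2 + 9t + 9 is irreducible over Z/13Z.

Write m(t) = t^2 + 9t + 9.
Check each element of Z/13Z for a root: m(0)=9, m(1)=6, m(2)=5, m(3)=6, m(4)=9, m(5)=1, m(6)=8, m(7)=4, m(8)=2, m(9)=2, m(10)=4, m(11)=8, m(12)=1.
No roots. A degree-2 polynomial over a field with no linear factor is irreducible.

Yes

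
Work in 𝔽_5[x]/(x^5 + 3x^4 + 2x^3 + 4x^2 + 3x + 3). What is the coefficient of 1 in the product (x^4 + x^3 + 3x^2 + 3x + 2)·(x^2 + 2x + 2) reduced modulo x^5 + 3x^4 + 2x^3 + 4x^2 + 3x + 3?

4

Multiply in 𝔽_5[x]: (x^4 + x^3 + 3x^2 + 3x + 2)·(x^2 + 2x + 2) = x^6 + 3x^5 + 2x^4 + x^3 + 4x^2 + 4.
Reduce using x^5 ≡ 2x^4 + 3x^3 + x^2 + 2x + 2 (mod x^5 + 3x^4 + 2x^3 + 4x^2 + 3x + 3).
Reduced: 2x^3 + x^2 + 2x + 4.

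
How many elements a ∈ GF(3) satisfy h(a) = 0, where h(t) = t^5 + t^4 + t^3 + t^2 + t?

Evaluate at each of the 3 elements of GF(3):
h(0) = 0 → root; h(1) = 2; h(2) = 2.
Roots: {0}.

1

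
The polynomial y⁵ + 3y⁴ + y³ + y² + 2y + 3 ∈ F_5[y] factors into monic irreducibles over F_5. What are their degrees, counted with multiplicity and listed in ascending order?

Write g(y) = y⁵ + 3y⁴ + y³ + y² + 2y + 3.
Roots in F_5: g(0) = 3; g(1) = 1; g(2) = 4; g(3) = 1; g(4) = 3.
Complete factorization: g(y) = (y⁵ + 3y⁴ + y³ + y² + 2y + 3).
Factor degrees with multiplicity: 5 = 5.

5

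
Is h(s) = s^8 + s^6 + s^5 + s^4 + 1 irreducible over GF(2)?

Check for roots in GF(2): h(0) = 1; h(1) = 1.
No roots, so no linear factors.
Monic irreducibles of degree 2 over GF(2): s^2 + s + 1.
None of them divide h (all give nonzero remainder).
Monic irreducibles of degree 3 over GF(2): s^3 + s + 1, s^3 + s^2 + 1.
None of them divide h (all give nonzero remainder).
Monic irreducibles of degree 4 over GF(2): s^4 + s + 1, s^4 + s^3 + 1, s^4 + s^3 + s^2 + s + 1.
None of them divide h (all give nonzero remainder).
No irreducible factor of degree ≤ 4 exists, so h is irreducible over GF(2).

Yes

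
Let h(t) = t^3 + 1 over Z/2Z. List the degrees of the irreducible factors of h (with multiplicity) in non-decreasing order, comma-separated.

Roots in Z/2Z: h(0) = 1; h(1) = 0 → root.
Linear factors from roots: (t + 1).
Complete factorization: h(t) = (t + 1)·(t^2 + t + 1).
Factor degrees with multiplicity: 1 + 2 = 3.

1, 2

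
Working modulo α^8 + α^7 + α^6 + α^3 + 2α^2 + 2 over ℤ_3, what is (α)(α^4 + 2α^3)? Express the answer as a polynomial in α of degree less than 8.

α^5 + 2α^4

Multiply in ℤ_3[α]: (α)·(α^4 + 2α^3) = α^5 + 2α^4.
Reduced: α^5 + 2α^4.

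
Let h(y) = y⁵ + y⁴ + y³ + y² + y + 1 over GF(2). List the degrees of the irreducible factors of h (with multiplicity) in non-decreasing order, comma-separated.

1, 2, 2

Roots in GF(2): h(0) = 1; h(1) = 0 → root.
Linear factors from roots: (y + 1).
Complete factorization: h(y) = (y + 1)·(y² + y + 1)^2.
Factor degrees with multiplicity: 1 + 2 + 2 = 5.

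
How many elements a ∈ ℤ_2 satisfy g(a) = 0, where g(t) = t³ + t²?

Evaluate at each of the 2 elements of ℤ_2:
g(0) = 0 → root; g(1) = 0 → root.
Roots: {0, 1}.

2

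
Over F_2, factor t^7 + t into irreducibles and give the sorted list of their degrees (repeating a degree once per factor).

1, 1, 1, 2, 2

Write h(t) = t^7 + t.
Roots in F_2: h(0) = 0 → root; h(1) = 0 → root.
Linear factors from roots: (t), (t + 1).
Complete factorization: h(t) = (t)·(t + 1)^2·(t^2 + t + 1)^2.
Factor degrees with multiplicity: 1 + 1 + 1 + 2 + 2 = 7.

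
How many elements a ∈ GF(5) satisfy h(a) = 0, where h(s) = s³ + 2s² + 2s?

Evaluate at each of the 5 elements of GF(5):
h(0) = 0 → root; h(1) = 0 → root; h(2) = 0 → root; h(3) = 1; h(4) = 4.
Roots: {0, 1, 2}.

3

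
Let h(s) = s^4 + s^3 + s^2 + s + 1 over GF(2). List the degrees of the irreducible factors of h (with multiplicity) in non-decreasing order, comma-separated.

4

Roots in GF(2): h(0) = 1; h(1) = 1.
Complete factorization: h(s) = (s^4 + s^3 + s^2 + s + 1).
Factor degrees with multiplicity: 4 = 4.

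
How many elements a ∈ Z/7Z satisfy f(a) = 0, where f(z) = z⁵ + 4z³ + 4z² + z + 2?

Evaluate at each of the 7 elements of Z/7Z:
f(0) = 2; f(1) = 5; f(2) = 0 → root; f(3) = 0 → root; f(4) = 6; f(5) = 1; f(6) = 0 → root.
Roots: {2, 3, 6}.

3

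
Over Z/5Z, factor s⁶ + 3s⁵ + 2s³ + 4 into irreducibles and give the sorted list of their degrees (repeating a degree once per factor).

Write h(s) = s⁶ + 3s⁵ + 2s³ + 4.
Roots in Z/5Z: h(0) = 4; h(1) = 0 → root; h(2) = 0 → root; h(3) = 1; h(4) = 0 → root.
Linear factors from roots: (s + 4), (s + 3), (s + 1).
Complete factorization: h(s) = (s + 3)·(s + 4)·(s + 1)^2·(s² + 4s + 2).
Factor degrees with multiplicity: 1 + 1 + 1 + 1 + 2 = 6.

1, 1, 1, 1, 2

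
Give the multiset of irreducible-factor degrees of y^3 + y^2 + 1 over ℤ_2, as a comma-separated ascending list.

Write g(y) = y^3 + y^2 + 1.
Roots in ℤ_2: g(0) = 1; g(1) = 1.
Complete factorization: g(y) = (y^3 + y^2 + 1).
Factor degrees with multiplicity: 3 = 3.

3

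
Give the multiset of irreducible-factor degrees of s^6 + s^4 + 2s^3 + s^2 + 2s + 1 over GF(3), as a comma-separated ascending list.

1, 2, 3

Write g(s) = s^6 + s^4 + 2s^3 + s^2 + 2s + 1.
Roots in GF(3): g(0) = 1; g(1) = 2; g(2) = 0 → root.
Linear factors from roots: (s + 1).
Complete factorization: g(s) = (s + 1)·(s^2 + 1)·(s^3 + 2s^2 + s + 1).
Factor degrees with multiplicity: 1 + 2 + 3 = 6.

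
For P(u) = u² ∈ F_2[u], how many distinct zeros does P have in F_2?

1

Evaluate at each of the 2 elements of F_2:
P(0) = 0 → root; P(1) = 1.
Roots: {0}.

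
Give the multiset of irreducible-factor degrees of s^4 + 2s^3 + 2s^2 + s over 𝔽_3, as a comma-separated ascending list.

1, 1, 1, 1

Write h(s) = s^4 + 2s^3 + 2s^2 + s.
Roots in 𝔽_3: h(0) = 0 → root; h(1) = 0 → root; h(2) = 0 → root.
Linear factors from roots: (s), (s + 2), (s + 1).
Complete factorization: h(s) = (s)·(s + 1)·(s + 2)^2.
Factor degrees with multiplicity: 1 + 1 + 1 + 1 = 4.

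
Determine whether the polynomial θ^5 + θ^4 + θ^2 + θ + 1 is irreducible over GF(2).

Write h(θ) = θ^5 + θ^4 + θ^2 + θ + 1.
Check for roots in GF(2): h(0) = 1; h(1) = 1.
No roots, so no linear factors.
Monic irreducibles of degree 2 over GF(2): θ^2 + θ + 1.
None of them divide h (all give nonzero remainder).
No irreducible factor of degree ≤ 2 exists, so h is irreducible over GF(2).

Yes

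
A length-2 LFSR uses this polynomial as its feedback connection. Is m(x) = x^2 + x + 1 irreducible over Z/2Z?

Yes

Check for roots in Z/2Z: m(0) = 1; m(1) = 1.
No roots. A degree-2 polynomial over a field with no linear factor is irreducible.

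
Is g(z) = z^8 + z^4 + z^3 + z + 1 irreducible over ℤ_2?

Check for roots in ℤ_2: g(0) = 1; g(1) = 1.
No roots, so no linear factors.
Monic irreducibles of degree 2 over GF(2): z^2 + z + 1.
None of them divide g (all give nonzero remainder).
Monic irreducibles of degree 3 over GF(2): z^3 + z + 1, z^3 + z^2 + 1.
None of them divide g (all give nonzero remainder).
Monic irreducibles of degree 4 over GF(2): z^4 + z + 1, z^4 + z^3 + 1, z^4 + z^3 + z^2 + z + 1.
None of them divide g (all give nonzero remainder).
No irreducible factor of degree ≤ 4 exists, so g is irreducible over GF(2).

Yes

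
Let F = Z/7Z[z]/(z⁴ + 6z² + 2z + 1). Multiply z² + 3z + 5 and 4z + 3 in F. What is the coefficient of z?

Multiply in Z/7Z[z]: (z² + 3z + 5)·(4z + 3) = 4z³ + z² + z + 1.
Reduced: 4z³ + z² + z + 1.

1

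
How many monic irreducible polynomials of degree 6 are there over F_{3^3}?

64566684

The number of monic irreducibles of degree 6 over GF(27) is (1/6)·Σ_{d∣6} μ(6/d) 27^d.
Divisors of 6: 1, 2, 3, 6; μ(6/d) for each: 1, -1, -1, 1.
Σ = 27^1 − 27^2 − 27^3 + 27^6 = 387400104.
N = 387400104/6 = 64566684.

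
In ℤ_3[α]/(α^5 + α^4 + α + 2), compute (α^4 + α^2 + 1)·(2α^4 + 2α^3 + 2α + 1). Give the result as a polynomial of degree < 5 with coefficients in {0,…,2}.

2α^4 + 2α^2 + 2α

Multiply in ℤ_3[α]: (α^4 + α^2 + 1)·(2α^4 + 2α^3 + 2α + 1) = 2α^8 + 2α^7 + 2α^6 + α^5 + α^3 + α^2 + 2α + 1.
Reduce using α^5 ≡ 2α^4 + 2α + 1 (mod α^5 + α^4 + α + 2).
Reduced: 2α^4 + 2α^2 + 2α.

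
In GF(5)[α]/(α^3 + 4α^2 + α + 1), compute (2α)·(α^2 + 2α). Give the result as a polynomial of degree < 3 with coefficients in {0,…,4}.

α^2 + 3α + 3

Multiply in GF(5)[α]: (2α)·(α^2 + 2α) = 2α^3 + 4α^2.
Reduce using α^3 ≡ α^2 + 4α + 4 (mod α^3 + 4α^2 + α + 1).
Reduced: α^2 + 3α + 3.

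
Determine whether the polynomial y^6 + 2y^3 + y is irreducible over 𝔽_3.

No

Write g(y) = y^6 + 2y^3 + y.
Check for roots in 𝔽_3: g(0) = 0 → root; g(1) = 1; g(2) = 1.
g(0) = 0, so (y) divides g(y); g is reducible.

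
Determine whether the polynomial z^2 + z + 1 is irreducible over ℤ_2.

Write f(z) = z^2 + z + 1.
Check for roots in ℤ_2: f(0) = 1; f(1) = 1.
No roots. A degree-2 polynomial over a field with no linear factor is irreducible.

Yes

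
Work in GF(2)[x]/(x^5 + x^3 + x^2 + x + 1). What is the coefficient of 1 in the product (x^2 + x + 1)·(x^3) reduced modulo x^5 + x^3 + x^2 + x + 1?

Multiply in GF(2)[x]: (x^2 + x + 1)·(x^3) = x^5 + x^4 + x^3.
Reduce using x^5 ≡ x^3 + x^2 + x + 1 (mod x^5 + x^3 + x^2 + x + 1).
Reduced: x^4 + x^2 + x + 1.

1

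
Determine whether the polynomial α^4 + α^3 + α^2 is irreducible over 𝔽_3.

No

Write P(α) = α^4 + α^3 + α^2.
Check for roots in 𝔽_3: P(0) = 0 → root; P(1) = 0 → root; P(2) = 1.
P(0) = 0, so (α) divides P(α); P is reducible.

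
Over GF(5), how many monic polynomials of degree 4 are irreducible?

By the necklace-counting formula, N_5(4) = (1/4) Σ_{d|4} μ(4/d)·5^d.
Divisors of 4: 1, 2, 4; μ(4/d) for each: 0, -1, 1.
Σ = − 5^2 + 5^4 = 600.
N = 600/4 = 150.

150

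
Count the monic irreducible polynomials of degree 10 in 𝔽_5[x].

The number of monic irreducibles of degree 10 over GF(5) is (1/10)·Σ_{d∣10} μ(10/d) 5^d.
Divisors of 10: 1, 2, 5, 10; μ(10/d) for each: 1, -1, -1, 1.
Σ = 5^1 − 5^2 − 5^5 + 5^10 = 9762480.
N = 9762480/10 = 976248.

976248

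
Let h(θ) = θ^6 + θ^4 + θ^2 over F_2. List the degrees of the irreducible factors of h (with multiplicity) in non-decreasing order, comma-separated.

1, 1, 2, 2

Roots in F_2: h(0) = 0 → root; h(1) = 1.
Linear factors from roots: (θ).
Complete factorization: h(θ) = (θ)^2·(θ^2 + θ + 1)^2.
Factor degrees with multiplicity: 1 + 1 + 2 + 2 = 6.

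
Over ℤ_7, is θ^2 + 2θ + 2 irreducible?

Write g(θ) = θ^2 + 2θ + 2.
Check for roots in ℤ_7: g(0) = 2; g(1) = 5; g(2) = 3; g(3) = 3; g(4) = 5; g(5) = 2; g(6) = 1.
No roots. A degree-2 polynomial over a field with no linear factor is irreducible.

Yes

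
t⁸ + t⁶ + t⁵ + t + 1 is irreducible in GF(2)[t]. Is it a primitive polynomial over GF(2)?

Write f(t) = t⁸ + t⁶ + t⁵ + t + 1.
|GF(2^8)^×| = 2^8 − 1 = 255. Prime factorization: 255 = 3·5·17.
f is primitive ⇔ t has order 255 in GF(2)[t]/(f), i.e. t^(255/q) ≠ 1 for each prime q | 255.
t^(85) mod f = t⁷ + t⁶ + t⁵ + t⁴.
t^(51) mod f = t⁴ + t.
t^(15) mod f = t⁷ + t⁶ + t³.
None equal 1, so t has full order 255; f is primitive.

Yes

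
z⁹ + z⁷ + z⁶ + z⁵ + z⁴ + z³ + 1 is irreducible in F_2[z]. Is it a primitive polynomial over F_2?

Write f(z) = z⁹ + z⁷ + z⁶ + z⁵ + z⁴ + z³ + 1.
|GF(2^9)^×| = 2^9 − 1 = 511. Prime factorization: 511 = 7·73.
f is primitive ⇔ z has order 511 in GF(2)[z]/(f), i.e. z^(511/q) ≠ 1 for each prime q | 511.
z^(73) mod f = z⁷ + z⁶ + z⁴.
z^(7) mod f = z⁷.
None equal 1, so z has full order 511; f is primitive.

Yes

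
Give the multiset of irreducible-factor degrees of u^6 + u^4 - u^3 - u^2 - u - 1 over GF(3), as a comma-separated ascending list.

Write g(u) = u^6 + u^4 - u^3 - u^2 - u - 1.
Roots in GF(3): g(0) = 2; g(1) = 1; g(2) = 2.
Complete factorization: g(u) = (u^2 + 1)·(u^4 - u - 1).
Factor degrees with multiplicity: 2 + 4 = 6.

2, 4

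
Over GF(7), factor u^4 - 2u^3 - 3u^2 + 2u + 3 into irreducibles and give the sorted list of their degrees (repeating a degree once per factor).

Write g(u) = u^4 - 2u^3 - 3u^2 + 2u + 3.
Linear factors from roots: (u + 3).
Complete factorization: g(u) = (u + 3)·(u^3 + 2u^2 - 2u + 1).
Factor degrees with multiplicity: 1 + 3 = 4.

1, 3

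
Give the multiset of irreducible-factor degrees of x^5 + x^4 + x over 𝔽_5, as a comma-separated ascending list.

1, 1, 3

Write f(x) = x^5 + x^4 + x.
Roots in 𝔽_5: f(0) = 0 → root; f(1) = 3; f(2) = 0 → root; f(3) = 2; f(4) = 4.
Linear factors from roots: (x), (x - 2).
Complete factorization: f(x) = (x)·(x - 2)·(x^3 - 2x^2 + x + 2).
Factor degrees with multiplicity: 1 + 1 + 3 = 5.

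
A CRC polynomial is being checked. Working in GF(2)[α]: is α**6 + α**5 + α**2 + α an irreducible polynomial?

Write g(α) = α**6 + α**5 + α**2 + α.
Check for roots in GF(2): g(0) = 0 → root; g(1) = 0 → root.
g(0) = 0, so (α) divides g(α); g is reducible.

No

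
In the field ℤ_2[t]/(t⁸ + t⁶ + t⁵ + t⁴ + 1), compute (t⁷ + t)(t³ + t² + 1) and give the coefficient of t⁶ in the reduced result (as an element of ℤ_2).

1

Multiply in ℤ_2[t]: (t⁷ + t)·(t³ + t² + 1) = t¹⁰ + t⁹ + t⁷ + t⁴ + t³ + t.
Reduce using t⁸ ≡ t⁶ + t⁵ + t⁴ + 1 (mod t⁸ + t⁶ + t⁵ + t⁴ + 1).
Reduced: t⁷ + t⁶ + t³ + t² + 1.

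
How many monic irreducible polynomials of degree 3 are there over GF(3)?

8

Gauss's count: N_{3}(3) = (1/3) Σ_{d|3} μ(3/d)·3^d.
Divisors of 3: 1, 3; μ(3/d) for each: -1, 1.
Σ = − 3^1 + 3^3 = 24.
N = 24/3 = 8.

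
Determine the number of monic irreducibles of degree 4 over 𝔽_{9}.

1620

By the necklace-counting formula, N_9(4) = (1/4) Σ_{d|4} μ(4/d)·9^d.
Divisors of 4: 1, 2, 4; μ(4/d) for each: 0, -1, 1.
Σ = − 9^2 + 9^4 = 6480.
N = 6480/4 = 1620.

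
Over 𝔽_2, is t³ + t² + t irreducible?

No

Write m(t) = t³ + t² + t.
Check for roots in 𝔽_2: m(0) = 0 → root; m(1) = 1.
m(0) = 0, so (t) divides m(t); m is reducible.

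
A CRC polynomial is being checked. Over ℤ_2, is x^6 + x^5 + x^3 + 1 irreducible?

Write P(x) = x^6 + x^5 + x^3 + 1.
Check for roots in ℤ_2: P(0) = 1; P(1) = 0 → root.
P(1) = 0, so (x − 1) divides P(x); P is reducible.

No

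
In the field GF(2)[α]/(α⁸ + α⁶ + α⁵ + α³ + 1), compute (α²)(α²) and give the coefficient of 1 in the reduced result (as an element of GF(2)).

0

Multiply in GF(2)[α]: (α²)·(α²) = α⁴.
Reduced: α⁴.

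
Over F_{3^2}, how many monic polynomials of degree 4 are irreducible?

1620

Gauss's count: N_{9}(4) = (1/4) Σ_{d|4} μ(4/d)·9^d.
Divisors of 4: 1, 2, 4; μ(4/d) for each: 0, -1, 1.
Σ = − 9^2 + 9^4 = 6480.
N = 6480/4 = 1620.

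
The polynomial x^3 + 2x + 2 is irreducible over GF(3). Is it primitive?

No

Write f(x) = x^3 + 2x + 2.
|GF(3^3)^×| = 3^3 − 1 = 26. Prime factorization: 26 = 2·13.
f is primitive ⇔ x has order 26 in GF(3)[x]/(f), i.e. x^(26/q) ≠ 1 for each prime q | 26.
x^(13) mod f = 1
x^(2) mod f = x^2.
Since x^(13) = 1, the order of x divides 13 < 26; not primitive.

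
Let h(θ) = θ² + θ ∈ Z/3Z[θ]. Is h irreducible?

No

Check for roots in Z/3Z: h(0) = 0 → root; h(1) = 2; h(2) = 0 → root.
h(0) = 0, so (θ) divides h(θ); h is reducible.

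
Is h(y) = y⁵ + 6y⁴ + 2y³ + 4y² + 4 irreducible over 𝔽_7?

Yes

Check for roots in 𝔽_7: h(0) = 4; h(1) = 3; h(2) = 3; h(3) = 4; h(4) = 5; h(5) = 5; h(6) = 4.
No roots, so no linear factors.
Degree-2 irreducible divisors: test the 21 monic irreducibles of degree 2 over GF(7).
None of them divide h (all give nonzero remainder).
No irreducible factor of degree ≤ 2 exists, so h is irreducible over GF(7).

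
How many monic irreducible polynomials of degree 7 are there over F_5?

11160

By the necklace-counting formula, N_5(7) = (1/7) Σ_{d|7} μ(7/d)·5^d.
Divisors of 7: 1, 7; μ(7/d) for each: -1, 1.
Σ = − 5^1 + 5^7 = 78120.
N = 78120/7 = 11160.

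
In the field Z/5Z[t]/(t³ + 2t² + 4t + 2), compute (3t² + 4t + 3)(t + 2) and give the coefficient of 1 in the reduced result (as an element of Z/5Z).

0

Multiply in Z/5Z[t]: (3t² + 4t + 3)·(t + 2) = 3t³ + t + 1.
Reduce using t³ ≡ 3t² + t + 3 (mod t³ + 2t² + 4t + 2).
Reduced: 4t² + 4t.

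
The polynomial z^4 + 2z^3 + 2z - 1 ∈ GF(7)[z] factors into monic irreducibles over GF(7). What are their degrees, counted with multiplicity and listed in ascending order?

1, 1, 2

Write h(z) = z^4 + 2z^3 + 2z - 1.
Linear factors from roots: (z - 2), (z - 3).
Complete factorization: h(z) = (z - 3)·(z - 2)·(z^2 + 1).
Factor degrees with multiplicity: 1 + 1 + 2 = 4.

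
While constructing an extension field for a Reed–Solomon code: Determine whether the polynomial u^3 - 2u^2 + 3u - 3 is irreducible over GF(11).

Yes

Write m(u) = u^3 - 2u^2 + 3u - 3.
Check each element of GF(11) for a root: m(0)=8, m(1)=10, m(2)=3, m(3)=4, m(4)=8, m(5)=10, m(6)=5, m(7)=10, m(8)=9, m(9)=8, m(10)=2.
No roots. A degree-3 polynomial over a field with no linear factor is irreducible.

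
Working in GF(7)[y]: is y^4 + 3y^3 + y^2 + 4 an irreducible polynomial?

No

Write f(y) = y^4 + 3y^3 + y^2 + 4.
Check for roots in GF(7): f(0) = 4; f(1) = 2; f(2) = 6; f(3) = 0 → root; f(4) = 6; f(5) = 0 → root; f(6) = 3.
f(3) = 0, so (y − 3) divides f(y); f is reducible.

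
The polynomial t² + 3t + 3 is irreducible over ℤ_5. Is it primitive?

Yes

Write f(t) = t² + 3t + 3.
|GF(5^2)^×| = 5^2 − 1 = 24. Prime factorization: 24 = 2^3·3.
f is primitive ⇔ t has order 24 in GF(5)[t]/(f), i.e. t^(24/q) ≠ 1 for each prime q | 24.
t^(12) mod f = 4.
t^(8) mod f = t + 1.
None equal 1, so t has full order 24; f is primitive.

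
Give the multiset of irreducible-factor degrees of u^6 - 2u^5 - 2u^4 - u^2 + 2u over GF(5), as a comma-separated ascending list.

Write f(u) = u^6 - 2u^5 - 2u^4 - u^2 + 2u.
Roots in GF(5): f(0) = 0 → root; f(1) = 3; f(2) = 3; f(3) = 3; f(4) = 3.
Linear factors from roots: (u).
Complete factorization: f(u) = (u)·(u^2 - u + 1)·(u^3 - u^2 + u + 2).
Factor degrees with multiplicity: 1 + 2 + 3 = 6.

1, 2, 3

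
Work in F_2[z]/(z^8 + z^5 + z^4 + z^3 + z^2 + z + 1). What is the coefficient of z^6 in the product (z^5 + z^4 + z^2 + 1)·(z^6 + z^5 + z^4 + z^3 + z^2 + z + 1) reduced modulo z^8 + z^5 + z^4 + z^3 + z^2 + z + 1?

1

Multiply in F_2[z]: (z^5 + z^4 + z^2 + 1)·(z^6 + z^5 + z^4 + z^3 + z^2 + z + 1) = z^11 + z^8 + z^7 + z^4 + z + 1.
Reduce using z^8 ≡ z^5 + z^4 + z^3 + z^2 + z + 1 (mod z^8 + z^5 + z^4 + z^3 + z^2 + z + 1).
Reduced: z^6 + z^5 + z^3 + z + 1.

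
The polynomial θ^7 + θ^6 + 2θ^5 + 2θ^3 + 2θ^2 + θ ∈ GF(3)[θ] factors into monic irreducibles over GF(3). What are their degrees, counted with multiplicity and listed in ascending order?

1, 1, 1, 2, 2

Write g(θ) = θ^7 + θ^6 + 2θ^5 + 2θ^3 + 2θ^2 + θ.
Roots in GF(3): g(0) = 0 → root; g(1) = 0 → root; g(2) = 0 → root.
Linear factors from roots: (θ), (θ + 2), (θ + 1).
Complete factorization: g(θ) = (θ)·(θ + 1)·(θ + 2)·(θ^2 + 1)·(θ^2 + θ + 2).
Factor degrees with multiplicity: 1 + 1 + 1 + 2 + 2 = 7.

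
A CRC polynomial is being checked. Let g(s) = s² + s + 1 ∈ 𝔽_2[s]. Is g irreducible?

Check for roots in 𝔽_2: g(0) = 1; g(1) = 1.
No roots. A degree-2 polynomial over a field with no linear factor is irreducible.

Yes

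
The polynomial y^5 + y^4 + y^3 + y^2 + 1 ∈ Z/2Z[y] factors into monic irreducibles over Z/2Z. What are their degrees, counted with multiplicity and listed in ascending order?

5

Write g(y) = y^5 + y^4 + y^3 + y^2 + 1.
Roots in Z/2Z: g(0) = 1; g(1) = 1.
Complete factorization: g(y) = (y^5 + y^4 + y^3 + y^2 + 1).
Factor degrees with multiplicity: 5 = 5.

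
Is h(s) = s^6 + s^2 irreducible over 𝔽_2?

No

Check for roots in 𝔽_2: h(0) = 0 → root; h(1) = 0 → root.
h(0) = 0, so (s) divides h(s); h is reducible.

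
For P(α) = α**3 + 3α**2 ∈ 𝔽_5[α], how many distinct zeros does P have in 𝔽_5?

Evaluate at each of the 5 elements of 𝔽_5:
P(0) = 0 → root; P(1) = 4; P(2) = 0 → root; P(3) = 4; P(4) = 2.
Roots: {0, 2}.

2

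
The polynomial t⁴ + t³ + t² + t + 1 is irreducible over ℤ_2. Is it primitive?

No

Write f(t) = t⁴ + t³ + t² + t + 1.
|GF(2^4)^×| = 2^4 − 1 = 15. Prime factorization: 15 = 3·5.
f is primitive ⇔ t has order 15 in GF(2)[t]/(f), i.e. t^(15/q) ≠ 1 for each prime q | 15.
t^(5) mod f = 1
t^(3) mod f = t³.
Since t^(5) = 1, the order of t divides 5 < 15; not primitive.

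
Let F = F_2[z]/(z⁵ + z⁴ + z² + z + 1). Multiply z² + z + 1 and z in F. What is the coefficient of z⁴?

0

Multiply in F_2[z]: (z² + z + 1)·(z) = z³ + z² + z.
Reduced: z³ + z² + z.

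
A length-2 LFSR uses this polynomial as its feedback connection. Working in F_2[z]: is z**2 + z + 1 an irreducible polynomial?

Yes

Write m(z) = z**2 + z + 1.
Check for roots in F_2: m(0) = 1; m(1) = 1.
No roots. A degree-2 polynomial over a field with no linear factor is irreducible.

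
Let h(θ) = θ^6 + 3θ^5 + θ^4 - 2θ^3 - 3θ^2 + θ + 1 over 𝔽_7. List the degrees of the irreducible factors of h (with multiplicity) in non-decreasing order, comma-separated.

Complete factorization: h(θ) = (θ^6 + 3θ^5 + θ^4 - 2θ^3 - 3θ^2 + θ + 1).
Factor degrees with multiplicity: 6 = 6.

6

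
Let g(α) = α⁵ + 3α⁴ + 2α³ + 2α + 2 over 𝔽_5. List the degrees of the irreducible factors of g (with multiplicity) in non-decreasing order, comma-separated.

Roots in 𝔽_5: g(0) = 2; g(1) = 0 → root; g(2) = 2; g(3) = 3; g(4) = 0 → root.
Linear factors from roots: (α + 4), (α + 1).
Complete factorization: g(α) = (α + 1)·(α + 4)^2·(α² + 4α + 2).
Factor degrees with multiplicity: 1 + 1 + 1 + 2 = 5.

1, 1, 1, 2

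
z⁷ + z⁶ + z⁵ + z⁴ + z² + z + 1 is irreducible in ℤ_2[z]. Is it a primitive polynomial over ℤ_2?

Yes

Write f(z) = z⁷ + z⁶ + z⁵ + z⁴ + z² + z + 1.
|GF(2^7)^×| = 2^7 − 1 = 127. Prime factorization: 127 = 127.
f is primitive ⇔ z has order 127 in GF(2)[z]/(f), i.e. z^(127/q) ≠ 1 for each prime q | 127.
z^(1) mod f = z.
None equal 1, so z has full order 127; f is primitive.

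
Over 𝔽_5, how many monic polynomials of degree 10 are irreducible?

976248

x^(5^10) − x is the product of all monic irreducibles of degree dividing 10; Möbius inversion gives N = (1/10) Σ μ(10/d)·5^d.
Divisors of 10: 1, 2, 5, 10; μ(10/d) for each: 1, -1, -1, 1.
Σ = 5^1 − 5^2 − 5^5 + 5^10 = 9762480.
N = 9762480/10 = 976248.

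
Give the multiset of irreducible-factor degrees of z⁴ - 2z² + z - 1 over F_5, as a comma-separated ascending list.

Write g(z) = z⁴ - 2z² + z - 1.
Roots in F_5: g(0) = 4; g(1) = 4; g(2) = 4; g(3) = 0 → root; g(4) = 2.
Linear factors from roots: (z + 2).
Complete factorization: g(z) = (z + 2)·(z³ - 2z² + 2z + 2).
Factor degrees with multiplicity: 1 + 3 = 4.

1, 3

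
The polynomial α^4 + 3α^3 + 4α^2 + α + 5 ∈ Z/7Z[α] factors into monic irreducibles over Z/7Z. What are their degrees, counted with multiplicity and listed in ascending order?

Write h(α) = α^4 + 3α^3 + 4α^2 + α + 5.
Linear factors from roots: (α + 6), (α + 5).
Complete factorization: h(α) = (α + 5)·(α + 6)·(α^2 + 6α + 6).
Factor degrees with multiplicity: 1 + 1 + 2 = 4.

1, 1, 2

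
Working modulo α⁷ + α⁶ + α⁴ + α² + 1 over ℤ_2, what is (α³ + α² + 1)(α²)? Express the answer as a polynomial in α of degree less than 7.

Multiply in ℤ_2[α]: (α³ + α² + 1)·(α²) = α⁵ + α⁴ + α².
Reduced: α⁵ + α⁴ + α².

α^5 + α^4 + α^2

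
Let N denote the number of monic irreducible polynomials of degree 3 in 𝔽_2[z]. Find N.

x^(2^3) − x is the product of all monic irreducibles of degree dividing 3; Möbius inversion gives N = (1/3) Σ μ(3/d)·2^d.
Divisors of 3: 1, 3; μ(3/d) for each: -1, 1.
Σ = − 2^1 + 2^3 = 6.
N = 6/3 = 2.

2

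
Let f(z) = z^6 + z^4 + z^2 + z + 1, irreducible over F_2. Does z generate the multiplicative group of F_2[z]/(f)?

|GF(2^6)^×| = 2^6 − 1 = 63. Prime factorization: 63 = 3^2·7.
f is primitive ⇔ z has order 63 in GF(2)[z]/(f), i.e. z^(63/q) ≠ 1 for each prime q | 63.
z^(21) mod f = 1
z^(9) mod f = z^4 + z^2 + z.
Since z^(21) = 1, the order of z divides 21 < 63; not primitive.

No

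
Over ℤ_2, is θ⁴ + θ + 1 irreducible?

Yes

Write P(θ) = θ⁴ + θ + 1.
Check for roots in ℤ_2: P(0) = 1; P(1) = 1.
No roots, so no linear factors.
Monic irreducibles of degree 2 over GF(2): θ² + θ + 1.
None of them divide P (all give nonzero remainder).
No irreducible factor of degree ≤ 2 exists, so P is irreducible over GF(2).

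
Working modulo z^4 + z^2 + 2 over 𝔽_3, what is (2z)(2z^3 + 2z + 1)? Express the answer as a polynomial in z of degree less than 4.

Multiply in 𝔽_3[z]: (2z)·(2z^3 + 2z + 1) = z^4 + z^2 + 2z.
Reduce using z^4 ≡ 2z^2 + 1 (mod z^4 + z^2 + 2).
Reduced: 2z + 1.

2z + 1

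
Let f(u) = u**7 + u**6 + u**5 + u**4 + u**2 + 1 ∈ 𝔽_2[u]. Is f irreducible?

No

Check for roots in 𝔽_2: f(0) = 1; f(1) = 0 → root.
f(1) = 0, so (u − 1) divides f(u); f is reducible.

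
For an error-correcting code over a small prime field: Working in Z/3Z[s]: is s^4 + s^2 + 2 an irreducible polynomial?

Yes

Write g(s) = s^4 + s^2 + 2.
Check for roots in Z/3Z: g(0) = 2; g(1) = 1; g(2) = 1.
No roots, so no linear factors.
Monic irreducibles of degree 2 over GF(3): s^2 + 1, s^2 + s + 2, s^2 + 2s + 2.
None of them divide g (all give nonzero remainder).
No irreducible factor of degree ≤ 2 exists, so g is irreducible over GF(3).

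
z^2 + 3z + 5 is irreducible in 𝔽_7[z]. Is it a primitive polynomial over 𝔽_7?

Write f(z) = z^2 + 3z + 5.
|GF(7^2)^×| = 7^2 − 1 = 48. Prime factorization: 48 = 2^4·3.
f is primitive ⇔ z has order 48 in GF(7)[z]/(f), i.e. z^(48/q) ≠ 1 for each prime q | 48.
z^(24) mod f = 6.
z^(16) mod f = 4.
None equal 1, so z has full order 48; f is primitive.

Yes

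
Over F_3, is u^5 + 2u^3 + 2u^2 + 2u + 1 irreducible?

Write h(u) = u^5 + 2u^3 + 2u^2 + 2u + 1.
Check for roots in F_3: h(0) = 1; h(1) = 2; h(2) = 1.
No roots, so no linear factors.
Monic irreducibles of degree 2 over GF(3): u^2 + 1, u^2 + u + 2, u^2 + 2u + 2.
None of them divide h (all give nonzero remainder).
No irreducible factor of degree ≤ 2 exists, so h is irreducible over GF(3).

Yes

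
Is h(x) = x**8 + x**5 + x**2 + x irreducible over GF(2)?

Check for roots in GF(2): h(0) = 0 → root; h(1) = 0 → root.
h(0) = 0, so (x) divides h(x); h is reducible.

No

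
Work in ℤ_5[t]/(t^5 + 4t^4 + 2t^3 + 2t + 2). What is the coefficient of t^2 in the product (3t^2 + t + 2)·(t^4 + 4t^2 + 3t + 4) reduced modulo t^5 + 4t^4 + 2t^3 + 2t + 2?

Multiply in ℤ_5[t]: (3t^2 + t + 2)·(t^4 + 4t^2 + 3t + 4) = 3t^6 + t^5 + 4t^4 + 3t^3 + 3t^2 + 3.
Reduce using t^5 ≡ t^4 + 3t^3 + 3t + 3 (mod t^5 + 4t^4 + 2t^3 + 2t + 2).
Reduced: 2t^4 + 2t^2 + t.

2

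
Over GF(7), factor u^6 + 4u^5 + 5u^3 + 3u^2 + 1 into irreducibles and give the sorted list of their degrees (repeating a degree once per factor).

1, 1, 1, 1, 2

Write g(u) = u^6 + 4u^5 + 5u^3 + 3u^2 + 1.
Linear factors from roots: (u + 6), (u + 5), (u + 3), (u + 2).
Complete factorization: g(u) = (u + 2)·(u + 3)·(u + 5)·(u + 6)·(u^2 + 2u + 3).
Factor degrees with multiplicity: 1 + 1 + 1 + 1 + 2 = 6.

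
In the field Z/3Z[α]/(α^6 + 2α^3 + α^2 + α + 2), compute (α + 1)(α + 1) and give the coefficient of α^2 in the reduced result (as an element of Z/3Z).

1

Multiply in Z/3Z[α]: (α + 1)·(α + 1) = α^2 + 2α + 1.
Reduced: α^2 + 2α + 1.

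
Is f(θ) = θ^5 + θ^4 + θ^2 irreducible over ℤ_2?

No

Check for roots in ℤ_2: f(0) = 0 → root; f(1) = 1.
f(0) = 0, so (θ) divides f(θ); f is reducible.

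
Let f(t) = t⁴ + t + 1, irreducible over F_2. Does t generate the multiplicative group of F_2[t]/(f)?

Yes

|GF(2^4)^×| = 2^4 − 1 = 15. Prime factorization: 15 = 3·5.
f is primitive ⇔ t has order 15 in GF(2)[t]/(f), i.e. t^(15/q) ≠ 1 for each prime q | 15.
t^(5) mod f = t² + t.
t^(3) mod f = t³.
None equal 1, so t has full order 15; f is primitive.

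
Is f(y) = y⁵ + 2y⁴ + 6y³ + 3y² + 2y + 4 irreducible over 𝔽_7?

No

Check for roots in 𝔽_7: f(0) = 4; f(1) = 4; f(2) = 6; f(3) = 2; f(4) = 6; f(5) = 6; f(6) = 0 → root.
f(6) = 0, so (y − 6) divides f(y); f is reducible.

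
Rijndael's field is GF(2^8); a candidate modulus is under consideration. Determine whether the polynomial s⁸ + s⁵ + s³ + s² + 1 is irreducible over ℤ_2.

Write P(s) = s⁸ + s⁵ + s³ + s² + 1.
Check for roots in ℤ_2: P(0) = 1; P(1) = 1.
No roots, so no linear factors.
Monic irreducibles of degree 2 over GF(2): s² + s + 1.
None of them divide P (all give nonzero remainder).
Monic irreducibles of degree 3 over GF(2): s³ + s + 1, s³ + s² + 1.
None of them divide P (all give nonzero remainder).
Monic irreducibles of degree 4 over GF(2): s⁴ + s + 1, s⁴ + s³ + 1, s⁴ + s³ + s² + s + 1.
None of them divide P (all give nonzero remainder).
No irreducible factor of degree ≤ 4 exists, so P is irreducible over GF(2).

Yes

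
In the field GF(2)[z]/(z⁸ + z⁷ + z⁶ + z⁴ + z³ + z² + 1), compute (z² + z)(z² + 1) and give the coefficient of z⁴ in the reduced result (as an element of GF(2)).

1

Multiply in GF(2)[z]: (z² + z)·(z² + 1) = z⁴ + z³ + z² + z.
Reduced: z⁴ + z³ + z² + z.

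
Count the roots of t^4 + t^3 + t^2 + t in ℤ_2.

2

Write P(t) = t^4 + t^3 + t^2 + t.
Evaluate at each of the 2 elements of ℤ_2:
P(0) = 0 → root; P(1) = 0 → root.
Roots: {0, 1}.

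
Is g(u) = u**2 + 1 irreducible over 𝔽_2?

No

Check for roots in 𝔽_2: g(0) = 1; g(1) = 0 → root.
g(1) = 0, so (u − 1) divides g(u); g is reducible.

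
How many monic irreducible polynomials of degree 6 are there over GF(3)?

Gauss's count: N_{3}(6) = (1/6) Σ_{d|6} μ(6/d)·3^d.
Divisors of 6: 1, 2, 3, 6; μ(6/d) for each: 1, -1, -1, 1.
Σ = 3^1 − 3^2 − 3^3 + 3^6 = 696.
N = 696/6 = 116.

116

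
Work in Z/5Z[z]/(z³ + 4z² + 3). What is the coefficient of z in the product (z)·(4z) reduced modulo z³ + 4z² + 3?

0

Multiply in Z/5Z[z]: (z)·(4z) = 4z².
Reduced: 4z².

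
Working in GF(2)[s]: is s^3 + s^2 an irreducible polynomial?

No

Write g(s) = s^3 + s^2.
Check for roots in GF(2): g(0) = 0 → root; g(1) = 0 → root.
g(0) = 0, so (s) divides g(s); g is reducible.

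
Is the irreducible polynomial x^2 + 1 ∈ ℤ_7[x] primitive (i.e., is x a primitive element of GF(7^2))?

No

Write f(x) = x^2 + 1.
|GF(7^2)^×| = 7^2 − 1 = 48. Prime factorization: 48 = 2^4·3.
f is primitive ⇔ x has order 48 in GF(7)[x]/(f), i.e. x^(48/q) ≠ 1 for each prime q | 48.
x^(24) mod f = 1
x^(16) mod f = 1
Since x^(24) = 1, the order of x divides 24 < 48; not primitive.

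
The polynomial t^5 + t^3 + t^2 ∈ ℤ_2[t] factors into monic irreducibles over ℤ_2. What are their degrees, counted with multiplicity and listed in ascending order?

Write h(t) = t^5 + t^3 + t^2.
Roots in ℤ_2: h(0) = 0 → root; h(1) = 1.
Linear factors from roots: (t).
Complete factorization: h(t) = (t)^2·(t^3 + t + 1).
Factor degrees with multiplicity: 1 + 1 + 3 = 5.

1, 1, 3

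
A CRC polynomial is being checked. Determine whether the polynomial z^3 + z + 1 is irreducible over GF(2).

Yes

Write f(z) = z^3 + z + 1.
Check for roots in GF(2): f(0) = 1; f(1) = 1.
No roots. A degree-3 polynomial over a field with no linear factor is irreducible.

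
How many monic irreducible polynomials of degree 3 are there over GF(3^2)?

The number of monic irreducibles of degree 3 over GF(9) is (1/3)·Σ_{d∣3} μ(3/d) 9^d.
Divisors of 3: 1, 3; μ(3/d) for each: -1, 1.
Σ = − 9^1 + 9^3 = 720.
N = 720/3 = 240.

240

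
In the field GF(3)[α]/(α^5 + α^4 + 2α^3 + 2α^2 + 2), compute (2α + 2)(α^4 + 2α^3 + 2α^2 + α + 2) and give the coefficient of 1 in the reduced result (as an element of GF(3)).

0

Multiply in GF(3)[α]: (2α + 2)·(α^4 + 2α^3 + 2α^2 + α + 2) = 2α^5 + 2α^3 + 1.
Reduce using α^5 ≡ 2α^4 + α^3 + α^2 + 1 (mod α^5 + α^4 + 2α^3 + 2α^2 + 2).
Reduced: α^4 + α^3 + 2α^2.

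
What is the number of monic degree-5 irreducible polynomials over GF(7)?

3360

The number of monic irreducibles of degree 5 over GF(7) is (1/5)·Σ_{d∣5} μ(5/d) 7^d.
Divisors of 5: 1, 5; μ(5/d) for each: -1, 1.
Σ = − 7^1 + 7^5 = 16800.
N = 16800/5 = 3360.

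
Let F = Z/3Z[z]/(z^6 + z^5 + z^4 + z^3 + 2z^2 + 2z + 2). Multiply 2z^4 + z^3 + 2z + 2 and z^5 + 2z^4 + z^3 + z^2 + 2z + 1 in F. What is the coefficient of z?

0

Multiply in Z/3Z[z]: (2z^4 + z^3 + 2z + 2)·(z^5 + 2z^4 + z^3 + z^2 + 2z + 1) = 2z^9 + 2z^8 + z^7 + 2z^6 + 2z^5 + z^4 + 2z^3 + 2.
Reduce using z^6 ≡ 2z^5 + 2z^4 + 2z^3 + z^2 + z + 1 (mod z^6 + z^5 + z^4 + z^3 + 2z^2 + 2z + 2).
Reduced: z^5 + 2z^3.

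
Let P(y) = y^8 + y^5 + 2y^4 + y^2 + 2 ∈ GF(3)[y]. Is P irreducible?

Check for roots in GF(3): P(0) = 2; P(1) = 1; P(2) = 2.
No roots, so no linear factors.
Monic irreducibles of degree 2 over GF(3): y^2 + 1, y^2 + y + 2, y^2 + 2y + 2.
None of them divide P (all give nonzero remainder).
Degree-3 irreducible divisors: test the 8 monic irreducibles of degree 3 over GF(3).
None of them divide P (all give nonzero remainder).
Degree-4 irreducible divisors: test the 18 monic irreducibles of degree 4 over GF(3).
None of them divide P (all give nonzero remainder).
No irreducible factor of degree ≤ 4 exists, so P is irreducible over GF(3).

Yes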